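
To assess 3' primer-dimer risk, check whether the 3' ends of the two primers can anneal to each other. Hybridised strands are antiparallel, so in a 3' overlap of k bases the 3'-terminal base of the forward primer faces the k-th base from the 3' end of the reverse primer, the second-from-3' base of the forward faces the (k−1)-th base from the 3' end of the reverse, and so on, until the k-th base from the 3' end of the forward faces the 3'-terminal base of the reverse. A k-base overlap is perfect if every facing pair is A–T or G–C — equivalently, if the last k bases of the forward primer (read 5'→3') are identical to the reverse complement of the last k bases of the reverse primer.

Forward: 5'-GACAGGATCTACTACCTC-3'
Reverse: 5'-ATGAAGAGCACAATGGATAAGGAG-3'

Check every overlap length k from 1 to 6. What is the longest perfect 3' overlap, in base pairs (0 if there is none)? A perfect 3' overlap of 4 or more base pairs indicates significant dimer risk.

Last 6 bases (5'→3') — forward …TACCTC, reverse …AAGGAG.
Reverse complement of the reverse primer's last 6 bases: CTCCTT; its first k bases are the reverse complement of the reverse primer's last k bases, so a perfect k-base overlap needs the forward primer's last k bases to equal them.
Comparing (forward last k vs required): k=1: C vs C ✓; k=2: TC vs CT ✗; k=3: CTC vs CTC ✓; k=4: CCTC vs CTCC ✗; k=5: ACCTC vs CTCCT ✗; k=6: TACCTC vs CTCCTT ✗.
Perfect overlaps at k = 1, 3; the largest is 3.

Longest perfect overlap: 3 complementary base pairs; below the dimer-risk threshold (threshold 4).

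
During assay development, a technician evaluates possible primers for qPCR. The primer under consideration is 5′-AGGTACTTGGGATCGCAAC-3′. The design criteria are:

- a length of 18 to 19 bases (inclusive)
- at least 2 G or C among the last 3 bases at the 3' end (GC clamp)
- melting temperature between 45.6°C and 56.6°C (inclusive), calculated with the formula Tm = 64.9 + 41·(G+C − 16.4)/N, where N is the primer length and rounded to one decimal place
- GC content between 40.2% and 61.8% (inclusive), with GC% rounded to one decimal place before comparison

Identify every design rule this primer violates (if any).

Fails: GC clamp.

Base counts: A=5, T=4, G=6, C=4 (length 19).
length: length 19 ✓
GC clamp: 3' end AAC has 1 G/C, need ≥2 ✗
Tm: Tm = 64.9 + 41·(10 − 16.4)/19 = 51.1°C ✓
GC content: GC 10/19 = 52.6% ✓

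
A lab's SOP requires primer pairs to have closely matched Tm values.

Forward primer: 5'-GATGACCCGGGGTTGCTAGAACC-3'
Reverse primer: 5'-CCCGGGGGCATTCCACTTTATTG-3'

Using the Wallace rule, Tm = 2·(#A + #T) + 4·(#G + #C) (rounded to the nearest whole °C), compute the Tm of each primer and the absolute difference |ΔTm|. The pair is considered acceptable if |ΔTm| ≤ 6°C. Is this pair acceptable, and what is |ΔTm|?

Forward: A=5 T=4 G=8 C=6 → Tm = 2·9 + 4·14 = 74°C.
Reverse: A=3 T=7 G=6 C=7 → Tm = 2·10 + 4·13 = 72°C.
|ΔTm| = |74 − 72| = 2°C, ≤ 6°C.

|ΔTm| = 2°C; the pair is acceptable.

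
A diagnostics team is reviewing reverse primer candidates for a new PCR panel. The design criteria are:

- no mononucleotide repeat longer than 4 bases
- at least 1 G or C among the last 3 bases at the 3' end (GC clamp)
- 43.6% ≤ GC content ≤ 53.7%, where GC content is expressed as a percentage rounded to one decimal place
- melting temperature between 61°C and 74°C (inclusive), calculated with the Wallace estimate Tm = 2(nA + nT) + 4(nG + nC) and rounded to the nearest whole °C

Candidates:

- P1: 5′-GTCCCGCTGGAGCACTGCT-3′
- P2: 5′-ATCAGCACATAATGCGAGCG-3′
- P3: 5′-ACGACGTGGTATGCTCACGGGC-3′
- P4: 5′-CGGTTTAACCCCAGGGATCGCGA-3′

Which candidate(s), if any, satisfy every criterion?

None of the candidates satisfy all criteria.

P1 (19 nt, A=2 T=4 G=6 C=7): longest run = 3 ✓; 3' end GCT has 2 G/C ✓; GC 13/19 = 68.4%, outside 43.6–53.7% ✗; Tm = 2·6 + 4·13 = 64°C ✓ — fails.
P2 (20 nt, A=7 T=3 G=5 C=5): longest run = 2 ✓; 3' end GCG has 3 G/C ✓; GC 10/20 = 50.0% ✓; Tm = 2·10 + 4·10 = 60°C, outside 61–74°C ✗ — fails.
P3 (22 nt, A=4 T=4 G=8 C=6): longest run = 3 ✓; 3' end GGC has 3 G/C ✓; GC 14/22 = 63.6%, outside 43.6–53.7% ✗; Tm = 2·8 + 4·14 = 72°C ✓ — fails.
P4 (23 nt, A=5 T=4 G=7 C=7): longest run = 4 ✓; 3' end CGA has 2 G/C ✓; GC 14/23 = 60.9%, outside 43.6–53.7% ✗; Tm = 2·9 + 4·14 = 74°C ✓ — fails.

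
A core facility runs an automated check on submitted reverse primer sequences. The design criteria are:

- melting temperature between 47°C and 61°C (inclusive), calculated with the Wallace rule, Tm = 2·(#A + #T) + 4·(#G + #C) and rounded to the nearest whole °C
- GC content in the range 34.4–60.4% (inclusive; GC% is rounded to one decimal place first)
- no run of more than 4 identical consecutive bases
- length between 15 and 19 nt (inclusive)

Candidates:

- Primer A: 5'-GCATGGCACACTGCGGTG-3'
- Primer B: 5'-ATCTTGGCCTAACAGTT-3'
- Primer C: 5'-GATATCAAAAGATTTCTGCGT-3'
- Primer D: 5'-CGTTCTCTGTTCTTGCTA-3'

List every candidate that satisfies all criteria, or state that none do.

Primer B and Primer D.

Primer A (18 nt, A=3 T=3 G=7 C=5): Tm = 2·6 + 4·12 = 60°C ✓; GC 12/18 = 66.7%, outside 34.4–60.4% ✗; longest run = 2 ✓; length 18 ✓ — fails.
Primer B (17 nt, A=4 T=6 G=3 C=4): Tm = 2·10 + 4·7 = 48°C ✓; GC 7/17 = 41.2% ✓; longest run = 2 ✓; length 17 ✓ — passes.
Primer C (21 nt, A=7 T=7 G=4 C=3): Tm = 2·14 + 4·7 = 56°C ✓; GC 7/21 = 33.3%, outside 34.4–60.4% ✗; longest run = 4 ✓; length 21, outside 15–19 ✗ — fails.
Primer D (18 nt, A=1 T=9 G=3 C=5): Tm = 2·10 + 4·8 = 52°C ✓; GC 8/18 = 44.4% ✓; longest run = 2 ✓; length 18 ✓ — passes.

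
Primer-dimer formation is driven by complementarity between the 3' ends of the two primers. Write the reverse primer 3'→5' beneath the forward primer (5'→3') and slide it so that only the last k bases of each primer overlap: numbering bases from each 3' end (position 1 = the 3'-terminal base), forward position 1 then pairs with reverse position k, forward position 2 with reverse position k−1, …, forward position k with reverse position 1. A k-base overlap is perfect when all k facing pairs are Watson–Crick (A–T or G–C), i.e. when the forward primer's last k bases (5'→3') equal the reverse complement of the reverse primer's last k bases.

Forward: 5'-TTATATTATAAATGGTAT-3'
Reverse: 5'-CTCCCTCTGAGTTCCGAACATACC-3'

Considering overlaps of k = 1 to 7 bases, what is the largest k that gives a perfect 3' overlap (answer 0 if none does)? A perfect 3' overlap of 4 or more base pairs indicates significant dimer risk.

Last 7 bases (5'→3') — forward …ATGGTAT, reverse …ACATACC.
Reverse complement of the reverse primer's last 7 bases: GGTATGT; its first k bases are the reverse complement of the reverse primer's last k bases, so a perfect k-base overlap needs the forward primer's last k bases to equal them.
Comparing (forward last k vs required): k=1: T vs G ✗; k=2: AT vs GG ✗; k=3: TAT vs GGT ✗; k=4: GTAT vs GGTA ✗; k=5: GGTAT vs GGTAT ✓; k=6: TGGTAT vs GGTATG ✗; k=7: ATGGTAT vs GGTATGT ✗.
Only k = 5 is perfect, so the longest perfect 3' overlap is 5.

Longest perfect overlap: 5 complementary base pairs; significant dimer risk (threshold 4).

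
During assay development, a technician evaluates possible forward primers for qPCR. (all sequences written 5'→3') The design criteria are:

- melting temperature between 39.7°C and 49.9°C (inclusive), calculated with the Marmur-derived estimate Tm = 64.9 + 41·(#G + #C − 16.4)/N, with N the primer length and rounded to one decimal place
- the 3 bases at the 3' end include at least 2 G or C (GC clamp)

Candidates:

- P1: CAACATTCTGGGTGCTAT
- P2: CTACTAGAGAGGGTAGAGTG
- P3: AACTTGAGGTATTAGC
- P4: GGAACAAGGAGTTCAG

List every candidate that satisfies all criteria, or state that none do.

P1 (18 nt, A=4 T=6 G=4 C=4): Tm = 64.9 + 41·(8 − 16.4)/18 = 45.8°C ✓; 3' end TAT has 0 G/C, need ≥2 ✗ — fails.
P2 (20 nt, A=6 T=4 G=8 C=2): Tm = 64.9 + 41·(10 − 16.4)/20 = 51.8°C, outside 39.7–49.9°C ✗; 3' end GTG has 2 G/C ✓ — fails.
P3 (16 nt, A=5 T=5 G=4 C=2): Tm = 64.9 + 41·(6 − 16.4)/16 = 38.3°C, outside 39.7–49.9°C ✗; 3' end AGC has 2 G/C ✓ — fails.
P4 (16 nt, A=6 T=2 G=6 C=2): Tm = 64.9 + 41·(8 − 16.4)/16 = 43.4°C ✓; 3' end CAG has 2 G/C ✓ — passes.

P4 only.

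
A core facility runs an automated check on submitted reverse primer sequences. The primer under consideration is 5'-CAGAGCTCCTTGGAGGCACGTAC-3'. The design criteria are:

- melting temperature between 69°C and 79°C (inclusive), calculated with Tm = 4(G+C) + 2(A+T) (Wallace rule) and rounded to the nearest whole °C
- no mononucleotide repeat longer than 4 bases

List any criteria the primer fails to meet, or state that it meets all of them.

Meets all criteria.

Base counts: A=5, T=4, G=7, C=7 (length 23).
Tm: Tm = 2·9 + 4·14 = 74°C ✓
homopolymer run: longest run = 2 ✓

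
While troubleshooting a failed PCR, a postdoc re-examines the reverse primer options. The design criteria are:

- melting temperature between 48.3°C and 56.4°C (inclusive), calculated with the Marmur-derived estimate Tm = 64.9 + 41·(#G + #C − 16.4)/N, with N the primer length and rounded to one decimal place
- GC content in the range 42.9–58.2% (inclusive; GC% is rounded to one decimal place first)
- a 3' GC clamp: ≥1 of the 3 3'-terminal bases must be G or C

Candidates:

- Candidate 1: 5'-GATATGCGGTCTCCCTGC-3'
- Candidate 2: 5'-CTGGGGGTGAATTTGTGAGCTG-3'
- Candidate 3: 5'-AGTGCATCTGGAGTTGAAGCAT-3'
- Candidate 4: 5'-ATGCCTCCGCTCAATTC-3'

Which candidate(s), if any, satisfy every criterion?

Candidate 1 (18 nt, A=2 T=5 G=5 C=6): Tm = 64.9 + 41·(11 − 16.4)/18 = 52.6°C ✓; GC 11/18 = 61.1%, outside 42.9–58.2% ✗; 3' end TGC has 2 G/C ✓ — fails.
Candidate 2 (22 nt, A=3 T=7 G=10 C=2): Tm = 64.9 + 41·(12 − 16.4)/22 = 56.7°C, outside 48.3–56.4°C ✗; GC 12/22 = 54.5% ✓; 3' end CTG has 2 G/C ✓ — fails.
Candidate 3 (22 nt, A=6 T=6 G=7 C=3): Tm = 64.9 + 41·(10 − 16.4)/22 = 53.0°C ✓; GC 10/22 = 45.5% ✓; 3' end CAT has 1 G/C ✓ — passes.
Candidate 4 (17 nt, A=3 T=5 G=2 C=7): Tm = 64.9 + 41·(9 − 16.4)/17 = 47.1°C, outside 48.3–56.4°C ✗; GC 9/17 = 52.9% ✓; 3' end TTC has 1 G/C ✓ — fails.

Candidate 3 only.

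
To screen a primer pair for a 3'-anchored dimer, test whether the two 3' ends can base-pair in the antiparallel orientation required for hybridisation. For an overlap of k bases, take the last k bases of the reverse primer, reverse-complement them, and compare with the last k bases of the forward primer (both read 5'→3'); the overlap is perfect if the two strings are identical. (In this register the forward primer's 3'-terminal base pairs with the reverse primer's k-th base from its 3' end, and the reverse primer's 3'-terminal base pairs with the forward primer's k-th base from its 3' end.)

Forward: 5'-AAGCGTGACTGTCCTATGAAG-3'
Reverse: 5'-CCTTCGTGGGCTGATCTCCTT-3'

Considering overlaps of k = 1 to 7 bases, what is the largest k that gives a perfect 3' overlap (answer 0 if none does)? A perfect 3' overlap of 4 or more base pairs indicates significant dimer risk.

Last 7 bases (5'→3') — forward …TATGAAG, reverse …TCTCCTT.
Reverse complement of the reverse primer's last 7 bases: AAGGAGA; its first k bases are the reverse complement of the reverse primer's last k bases, so a perfect k-base overlap needs the forward primer's last k bases to equal them.
Comparing (forward last k vs required): k=1: G vs A ✗; k=2: AG vs AA ✗; k=3: AAG vs AAG ✓; k=4: GAAG vs AAGG ✗; k=5: TGAAG vs AAGGA ✗; k=6: ATGAAG vs AAGGAG ✗; k=7: TATGAAG vs AAGGAGA ✗.
Only k = 3 is perfect, so the longest perfect 3' overlap is 3.

Longest perfect overlap: 3 complementary base pairs; below the dimer-risk threshold (threshold 4).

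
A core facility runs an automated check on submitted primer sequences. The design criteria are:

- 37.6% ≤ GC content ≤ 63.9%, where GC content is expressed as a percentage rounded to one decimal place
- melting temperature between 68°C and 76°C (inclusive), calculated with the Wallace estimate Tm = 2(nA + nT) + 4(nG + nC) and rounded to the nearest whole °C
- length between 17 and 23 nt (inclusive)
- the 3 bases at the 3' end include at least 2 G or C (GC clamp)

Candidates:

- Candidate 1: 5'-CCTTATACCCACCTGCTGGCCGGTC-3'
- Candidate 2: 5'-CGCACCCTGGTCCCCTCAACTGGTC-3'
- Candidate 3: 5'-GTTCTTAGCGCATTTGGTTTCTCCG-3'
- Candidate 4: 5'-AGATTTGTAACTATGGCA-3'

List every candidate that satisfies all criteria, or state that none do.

None of the candidates satisfy all criteria.

Candidate 1 (25 nt, A=3 T=6 G=5 C=11): GC 16/25 = 64.0%, outside 37.6–63.9% ✗; Tm = 2·9 + 4·16 = 82°C, outside 68–76°C ✗; length 25, outside 17–23 ✗; 3' end GTC has 2 G/C ✓ — fails.
Candidate 2 (25 nt, A=3 T=5 G=5 C=12): GC 17/25 = 68.0%, outside 37.6–63.9% ✗; Tm = 2·8 + 4·17 = 84°C, outside 68–76°C ✗; length 25, outside 17–23 ✗; 3' end GTC has 2 G/C ✓ — fails.
Candidate 3 (25 nt, A=2 T=11 G=6 C=6): GC 12/25 = 48.0% ✓; Tm = 2·13 + 4·12 = 74°C ✓; length 25, outside 17–23 ✗; 3' end CCG has 3 G/C ✓ — fails.
Candidate 4 (18 nt, A=6 T=6 G=4 C=2): GC 6/18 = 33.3%, outside 37.6–63.9% ✗; Tm = 2·12 + 4·6 = 48°C, outside 68–76°C ✗; length 18 ✓; 3' end GCA has 2 G/C ✓ — fails.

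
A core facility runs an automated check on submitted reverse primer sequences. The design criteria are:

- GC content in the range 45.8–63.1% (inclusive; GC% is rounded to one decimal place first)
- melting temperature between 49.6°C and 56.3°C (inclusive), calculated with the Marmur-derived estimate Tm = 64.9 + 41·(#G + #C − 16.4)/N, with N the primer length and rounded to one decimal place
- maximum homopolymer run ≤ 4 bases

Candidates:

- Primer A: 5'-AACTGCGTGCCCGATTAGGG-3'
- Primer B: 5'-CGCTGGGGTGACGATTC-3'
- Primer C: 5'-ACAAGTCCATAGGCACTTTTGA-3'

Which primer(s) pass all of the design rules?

Primer A (20 nt, A=4 T=4 G=7 C=5): GC 12/20 = 60.0% ✓; Tm = 64.9 + 41·(12 − 16.4)/20 = 55.9°C ✓; longest run = 3 ✓ — passes.
Primer B (17 nt, A=2 T=4 G=7 C=4): GC 11/17 = 64.7%, outside 45.8–63.1% ✗; Tm = 64.9 + 41·(11 − 16.4)/17 = 51.9°C ✓; longest run = 4 ✓ — fails.
Primer C (22 nt, A=7 T=6 G=4 C=5): GC 9/22 = 40.9%, outside 45.8–63.1% ✗; Tm = 64.9 + 41·(9 − 16.4)/22 = 51.1°C ✓; longest run = 4 ✓ — fails.

Primer A only.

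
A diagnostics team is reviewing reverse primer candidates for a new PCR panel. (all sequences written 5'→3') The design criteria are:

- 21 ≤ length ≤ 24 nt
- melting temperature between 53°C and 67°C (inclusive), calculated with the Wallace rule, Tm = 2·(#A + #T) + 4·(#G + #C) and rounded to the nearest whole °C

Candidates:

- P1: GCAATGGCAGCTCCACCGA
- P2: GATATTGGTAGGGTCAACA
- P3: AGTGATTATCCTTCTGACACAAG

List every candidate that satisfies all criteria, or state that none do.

P3 only.

P1 (19 nt, A=5 T=2 G=5 C=7): length 19, outside 21–24 ✗; Tm = 2·7 + 4·12 = 62°C ✓ — fails.
P2 (19 nt, A=6 T=5 G=6 C=2): length 19, outside 21–24 ✗; Tm = 2·11 + 4·8 = 54°C ✓ — fails.
P3 (23 nt, A=7 T=7 G=4 C=5): length 23 ✓; Tm = 2·14 + 4·9 = 64°C ✓ — passes.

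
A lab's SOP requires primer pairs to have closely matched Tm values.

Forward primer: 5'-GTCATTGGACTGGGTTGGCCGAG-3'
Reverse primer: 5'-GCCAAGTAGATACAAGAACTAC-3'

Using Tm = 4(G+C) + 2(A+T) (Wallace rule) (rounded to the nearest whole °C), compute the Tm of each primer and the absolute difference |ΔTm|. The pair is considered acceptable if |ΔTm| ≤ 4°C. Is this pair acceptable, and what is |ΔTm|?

Forward: A=3 T=6 G=10 C=4 → Tm = 2·9 + 4·14 = 74°C.
Reverse: A=10 T=3 G=4 C=5 → Tm = 2·13 + 4·9 = 62°C.
|ΔTm| = |74 − 62| = 12°C, > 4°C.

|ΔTm| = 12°C; the pair is not acceptable.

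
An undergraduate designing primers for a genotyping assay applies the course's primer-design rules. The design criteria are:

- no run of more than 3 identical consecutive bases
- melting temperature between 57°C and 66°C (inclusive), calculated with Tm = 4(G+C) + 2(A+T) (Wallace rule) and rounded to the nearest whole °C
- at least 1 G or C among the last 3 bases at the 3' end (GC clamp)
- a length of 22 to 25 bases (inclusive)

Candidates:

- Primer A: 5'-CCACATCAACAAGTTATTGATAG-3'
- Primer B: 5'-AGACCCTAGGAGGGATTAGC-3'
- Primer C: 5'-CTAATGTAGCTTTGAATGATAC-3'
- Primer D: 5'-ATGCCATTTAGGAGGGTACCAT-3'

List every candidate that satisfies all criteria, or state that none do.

Primer A, Primer C and Primer D.

Primer A (23 nt, A=9 T=6 G=3 C=5): longest run = 2 ✓; Tm = 2·15 + 4·8 = 62°C ✓; 3' end TAG has 1 G/C ✓; length 23 ✓ — passes.
Primer B (20 nt, A=6 T=3 G=7 C=4): longest run = 3 ✓; Tm = 2·9 + 4·11 = 62°C ✓; 3' end AGC has 2 G/C ✓; length 20, outside 22–25 ✗ — fails.
Primer C (22 nt, A=7 T=8 G=4 C=3): longest run = 3 ✓; Tm = 2·15 + 4·7 = 58°C ✓; 3' end TAC has 1 G/C ✓; length 22 ✓ — passes.
Primer D (22 nt, A=6 T=6 G=6 C=4): longest run = 3 ✓; Tm = 2·12 + 4·10 = 64°C ✓; 3' end CAT has 1 G/C ✓; length 22 ✓ — passes.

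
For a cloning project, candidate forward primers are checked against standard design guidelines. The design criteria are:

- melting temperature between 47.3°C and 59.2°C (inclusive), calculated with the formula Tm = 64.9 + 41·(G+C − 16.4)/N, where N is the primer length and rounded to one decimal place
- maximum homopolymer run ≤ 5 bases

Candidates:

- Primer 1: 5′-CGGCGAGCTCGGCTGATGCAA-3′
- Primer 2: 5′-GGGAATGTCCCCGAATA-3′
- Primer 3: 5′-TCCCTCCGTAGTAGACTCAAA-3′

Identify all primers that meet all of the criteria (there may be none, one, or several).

Primer 1 (21 nt, A=4 T=3 G=8 C=6): Tm = 64.9 + 41·(14 − 16.4)/21 = 60.2°C, outside 47.3–59.2°C ✗; longest run = 2 ✓ — fails.
Primer 2 (17 nt, A=5 T=3 G=5 C=4): Tm = 64.9 + 41·(9 − 16.4)/17 = 47.1°C, outside 47.3–59.2°C ✗; longest run = 4 ✓ — fails.
Primer 3 (21 nt, A=6 T=5 G=3 C=7): Tm = 64.9 + 41·(10 − 16.4)/21 = 52.4°C ✓; longest run = 3 ✓ — passes.

Primer 3 only.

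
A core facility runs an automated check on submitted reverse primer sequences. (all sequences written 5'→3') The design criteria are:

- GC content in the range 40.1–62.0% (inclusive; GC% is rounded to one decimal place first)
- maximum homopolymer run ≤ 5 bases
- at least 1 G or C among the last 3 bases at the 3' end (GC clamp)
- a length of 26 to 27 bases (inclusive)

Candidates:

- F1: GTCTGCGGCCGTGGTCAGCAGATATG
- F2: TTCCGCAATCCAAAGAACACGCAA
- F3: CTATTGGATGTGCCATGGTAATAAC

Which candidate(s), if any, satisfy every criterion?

F1 only.

F1 (26 nt, A=4 T=6 G=10 C=6): GC 16/26 = 61.5% ✓; longest run = 2 ✓; 3' end ATG has 1 G/C ✓; length 26 ✓ — passes.
F2 (24 nt, A=10 T=3 G=3 C=8): GC 11/24 = 45.8% ✓; longest run = 3 ✓; 3' end CAA has 1 G/C ✓; length 24, outside 26–27 ✗ — fails.
F3 (25 nt, A=7 T=8 G=6 C=4): GC 10/25 = 40.0%, outside 40.1–62.0% ✗; longest run = 2 ✓; 3' end AAC has 1 G/C ✓; length 25, outside 26–27 ✗ — fails.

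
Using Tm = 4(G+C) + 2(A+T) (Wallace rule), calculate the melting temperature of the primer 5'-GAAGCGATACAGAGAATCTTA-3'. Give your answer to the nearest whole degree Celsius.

58°C

Base counts: A=9, T=4, G=5, C=3 (length 21).
Tm = 2·(9+4) + 4·(5+3) = 2·13 + 4·8 = 26 + 32 = 58°C.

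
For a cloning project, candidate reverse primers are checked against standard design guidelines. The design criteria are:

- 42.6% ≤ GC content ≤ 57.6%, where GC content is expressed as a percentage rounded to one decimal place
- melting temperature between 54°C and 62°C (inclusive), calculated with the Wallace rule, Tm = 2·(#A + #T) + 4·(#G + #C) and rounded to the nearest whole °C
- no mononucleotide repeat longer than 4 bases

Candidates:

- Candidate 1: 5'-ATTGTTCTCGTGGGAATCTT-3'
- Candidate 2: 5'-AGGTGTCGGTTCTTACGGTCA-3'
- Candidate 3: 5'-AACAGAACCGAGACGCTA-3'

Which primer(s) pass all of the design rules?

Candidate 1 (20 nt, A=3 T=9 G=5 C=3): GC 8/20 = 40.0%, outside 42.6–57.6% ✗; Tm = 2·12 + 4·8 = 56°C ✓; longest run = 3 ✓ — fails.
Candidate 2 (21 nt, A=3 T=7 G=7 C=4): GC 11/21 = 52.4% ✓; Tm = 2·10 + 4·11 = 64°C, outside 54–62°C ✗; longest run = 2 ✓ — fails.
Candidate 3 (18 nt, A=8 T=1 G=4 C=5): GC 9/18 = 50.0% ✓; Tm = 2·9 + 4·9 = 54°C ✓; longest run = 2 ✓ — passes.

Candidate 3 only.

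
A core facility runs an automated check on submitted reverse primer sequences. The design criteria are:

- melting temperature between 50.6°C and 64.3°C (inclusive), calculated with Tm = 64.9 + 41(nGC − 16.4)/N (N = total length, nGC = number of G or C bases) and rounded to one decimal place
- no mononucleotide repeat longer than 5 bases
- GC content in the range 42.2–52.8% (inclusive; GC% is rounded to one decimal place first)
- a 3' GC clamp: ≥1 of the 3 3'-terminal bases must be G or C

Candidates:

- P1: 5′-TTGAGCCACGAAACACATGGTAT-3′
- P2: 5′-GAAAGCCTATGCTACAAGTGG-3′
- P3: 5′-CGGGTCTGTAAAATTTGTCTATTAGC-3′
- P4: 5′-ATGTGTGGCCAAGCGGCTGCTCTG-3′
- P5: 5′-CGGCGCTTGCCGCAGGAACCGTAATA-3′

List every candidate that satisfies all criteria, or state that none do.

P2 only.

P1 (23 nt, A=8 T=5 G=5 C=5): Tm = 64.9 + 41·(10 − 16.4)/23 = 53.5°C ✓; longest run = 3 ✓; GC 10/23 = 43.5% ✓; 3' end TAT has 0 G/C, need ≥1 ✗ — fails.
P2 (21 nt, A=7 T=4 G=6 C=4): Tm = 64.9 + 41·(10 − 16.4)/21 = 52.4°C ✓; longest run = 3 ✓; GC 10/21 = 47.6% ✓; 3' end TGG has 2 G/C ✓ — passes.
P3 (26 nt, A=6 T=10 G=6 C=4): Tm = 64.9 + 41·(10 − 16.4)/26 = 54.8°C ✓; longest run = 4 ✓; GC 10/26 = 38.5%, outside 42.2–52.8% ✗; 3' end AGC has 2 G/C ✓ — fails.
P4 (24 nt, A=3 T=6 G=9 C=6): Tm = 64.9 + 41·(15 − 16.4)/24 = 62.5°C ✓; longest run = 2 ✓; GC 15/24 = 62.5%, outside 42.2–52.8% ✗; 3' end CTG has 2 G/C ✓ — fails.
P5 (26 nt, A=6 T=4 G=8 C=8): Tm = 64.9 + 41·(16 − 16.4)/26 = 64.3°C ✓; longest run = 2 ✓; GC 16/26 = 61.5%, outside 42.2–52.8% ✗; 3' end ATA has 0 G/C, need ≥1 ✗ — fails.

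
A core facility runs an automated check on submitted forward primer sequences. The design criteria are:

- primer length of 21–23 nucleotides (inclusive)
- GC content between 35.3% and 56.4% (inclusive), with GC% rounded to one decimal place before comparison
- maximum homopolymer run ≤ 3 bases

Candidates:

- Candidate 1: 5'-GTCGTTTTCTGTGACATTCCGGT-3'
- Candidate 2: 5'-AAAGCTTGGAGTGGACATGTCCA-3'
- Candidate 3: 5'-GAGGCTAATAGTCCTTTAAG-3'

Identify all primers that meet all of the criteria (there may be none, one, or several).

Candidate 1 (23 nt, A=2 T=10 G=6 C=5): length 23 ✓; GC 11/23 = 47.8% ✓; longest run = 4, exceeds 3 ✗ — fails.
Candidate 2 (23 nt, A=7 T=5 G=7 C=4): length 23 ✓; GC 11/23 = 47.8% ✓; longest run = 3 ✓ — passes.
Candidate 3 (20 nt, A=6 T=6 G=5 C=3): length 20, outside 21–23 ✗; GC 8/20 = 40.0% ✓; longest run = 3 ✓ — fails.

Candidate 2 only.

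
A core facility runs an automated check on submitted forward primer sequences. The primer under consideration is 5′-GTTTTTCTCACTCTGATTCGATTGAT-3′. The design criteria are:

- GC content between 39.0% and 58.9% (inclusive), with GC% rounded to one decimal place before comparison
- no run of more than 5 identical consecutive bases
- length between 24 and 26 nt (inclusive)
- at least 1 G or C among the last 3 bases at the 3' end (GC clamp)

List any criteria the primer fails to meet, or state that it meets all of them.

Base counts: A=4, T=13, G=4, C=5 (length 26).
GC content: GC 9/26 = 34.6%, outside 39.0–58.9% ✗
homopolymer run: longest run = 5 ✓
length: length 26 ✓
GC clamp: 3' end GAT has 1 G/C ✓

Fails: GC content.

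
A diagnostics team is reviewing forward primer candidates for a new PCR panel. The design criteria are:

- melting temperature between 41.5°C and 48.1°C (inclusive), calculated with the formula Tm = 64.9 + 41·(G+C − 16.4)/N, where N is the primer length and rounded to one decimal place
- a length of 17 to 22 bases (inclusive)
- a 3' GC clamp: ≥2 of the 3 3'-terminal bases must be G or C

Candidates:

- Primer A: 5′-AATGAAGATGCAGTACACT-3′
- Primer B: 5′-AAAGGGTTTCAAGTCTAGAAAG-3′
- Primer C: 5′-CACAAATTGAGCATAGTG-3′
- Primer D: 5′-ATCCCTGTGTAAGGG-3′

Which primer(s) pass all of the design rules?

Primer C only.

Primer A (19 nt, A=8 T=4 G=4 C=3): Tm = 64.9 + 41·(7 − 16.4)/19 = 44.6°C ✓; length 19 ✓; 3' end ACT has 1 G/C, need ≥2 ✗ — fails.
Primer B (22 nt, A=9 T=5 G=6 C=2): Tm = 64.9 + 41·(8 − 16.4)/22 = 49.2°C, outside 41.5–48.1°C ✗; length 22 ✓; 3' end AAG has 1 G/C, need ≥2 ✗ — fails.
Primer C (18 nt, A=7 T=4 G=4 C=3): Tm = 64.9 + 41·(7 − 16.4)/18 = 43.5°C ✓; length 18 ✓; 3' end GTG has 2 G/C ✓ — passes.
Primer D (15 nt, A=3 T=4 G=5 C=3): Tm = 64.9 + 41·(8 − 16.4)/15 = 41.9°C ✓; length 15, outside 17–22 ✗; 3' end GGG has 3 G/C ✓ — fails.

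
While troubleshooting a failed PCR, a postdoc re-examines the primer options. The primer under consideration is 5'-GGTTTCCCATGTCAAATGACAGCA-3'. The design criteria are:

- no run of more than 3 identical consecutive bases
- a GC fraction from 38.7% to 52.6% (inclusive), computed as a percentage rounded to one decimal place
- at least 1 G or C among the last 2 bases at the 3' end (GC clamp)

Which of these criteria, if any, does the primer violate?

Base counts: A=7, T=6, G=5, C=6 (length 24).
homopolymer run: longest run = 3 ✓
GC content: GC 11/24 = 45.8% ✓
GC clamp: 3' end CA has 1 G/C ✓

Meets all criteria.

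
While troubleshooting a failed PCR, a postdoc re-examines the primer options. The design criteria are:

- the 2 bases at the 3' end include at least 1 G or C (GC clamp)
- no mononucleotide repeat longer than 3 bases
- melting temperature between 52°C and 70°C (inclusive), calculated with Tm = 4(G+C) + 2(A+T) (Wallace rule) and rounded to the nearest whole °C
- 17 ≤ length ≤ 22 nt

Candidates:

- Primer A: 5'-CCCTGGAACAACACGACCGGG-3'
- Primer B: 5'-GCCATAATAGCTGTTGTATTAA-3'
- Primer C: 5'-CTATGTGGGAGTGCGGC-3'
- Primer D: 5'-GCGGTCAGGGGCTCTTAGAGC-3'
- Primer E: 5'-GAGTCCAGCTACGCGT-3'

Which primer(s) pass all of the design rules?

Primer A (21 nt, A=6 T=1 G=6 C=8): 3' end GG has 2 G/C ✓; longest run = 3 ✓; Tm = 2·7 + 4·14 = 70°C ✓; length 21 ✓ — passes.
Primer B (22 nt, A=7 T=8 G=4 C=3): 3' end AA has 0 G/C, need ≥1 ✗; longest run = 2 ✓; Tm = 2·15 + 4·7 = 58°C ✓; length 22 ✓ — fails.
Primer C (17 nt, A=2 T=4 G=8 C=3): 3' end GC has 2 G/C ✓; longest run = 3 ✓; Tm = 2·6 + 4·11 = 56°C ✓; length 17 ✓ — passes.
Primer D (21 nt, A=3 T=4 G=9 C=5): 3' end GC has 2 G/C ✓; longest run = 4, exceeds 3 ✗; Tm = 2·7 + 4·14 = 70°C ✓; length 21 ✓ — fails.
Primer E (16 nt, A=3 T=3 G=5 C=5): 3' end GT has 1 G/C ✓; longest run = 2 ✓; Tm = 2·6 + 4·10 = 52°C ✓; length 16, outside 17–22 ✗ — fails.

Primer A and Primer C.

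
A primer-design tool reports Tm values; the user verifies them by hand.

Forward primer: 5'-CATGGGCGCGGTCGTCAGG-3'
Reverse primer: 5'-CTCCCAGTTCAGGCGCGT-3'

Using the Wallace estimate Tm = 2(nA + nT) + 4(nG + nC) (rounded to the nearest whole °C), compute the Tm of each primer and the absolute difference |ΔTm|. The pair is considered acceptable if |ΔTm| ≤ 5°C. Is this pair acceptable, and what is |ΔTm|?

|ΔTm| = 6°C; the pair is not acceptable.

Forward: A=2 T=3 G=9 C=5 → Tm = 2·5 + 4·14 = 66°C.
Reverse: A=2 T=4 G=5 C=7 → Tm = 2·6 + 4·12 = 60°C.
|ΔTm| = |66 − 60| = 6°C, > 5°C.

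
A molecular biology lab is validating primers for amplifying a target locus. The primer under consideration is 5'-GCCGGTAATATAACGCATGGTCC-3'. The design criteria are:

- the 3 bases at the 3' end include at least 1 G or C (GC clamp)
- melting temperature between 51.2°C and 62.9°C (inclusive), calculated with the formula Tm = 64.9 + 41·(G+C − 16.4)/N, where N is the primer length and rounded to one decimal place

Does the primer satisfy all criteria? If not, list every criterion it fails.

Meets all criteria.

Base counts: A=6, T=5, G=6, C=6 (length 23).
GC clamp: 3' end TCC has 2 G/C ✓
Tm: Tm = 64.9 + 41·(12 − 16.4)/23 = 57.1°C ✓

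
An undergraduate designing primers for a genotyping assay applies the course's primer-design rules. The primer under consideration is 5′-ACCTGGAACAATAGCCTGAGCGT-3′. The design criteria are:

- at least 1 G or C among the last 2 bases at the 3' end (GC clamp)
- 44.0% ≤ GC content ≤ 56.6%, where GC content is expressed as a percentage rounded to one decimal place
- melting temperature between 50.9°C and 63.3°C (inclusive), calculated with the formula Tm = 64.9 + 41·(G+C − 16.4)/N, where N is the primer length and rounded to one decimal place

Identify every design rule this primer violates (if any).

Meets all criteria.

Base counts: A=7, T=4, G=6, C=6 (length 23).
GC clamp: 3' end GT has 1 G/C ✓
GC content: GC 12/23 = 52.2% ✓
Tm: Tm = 64.9 + 41·(12 − 16.4)/23 = 57.1°C ✓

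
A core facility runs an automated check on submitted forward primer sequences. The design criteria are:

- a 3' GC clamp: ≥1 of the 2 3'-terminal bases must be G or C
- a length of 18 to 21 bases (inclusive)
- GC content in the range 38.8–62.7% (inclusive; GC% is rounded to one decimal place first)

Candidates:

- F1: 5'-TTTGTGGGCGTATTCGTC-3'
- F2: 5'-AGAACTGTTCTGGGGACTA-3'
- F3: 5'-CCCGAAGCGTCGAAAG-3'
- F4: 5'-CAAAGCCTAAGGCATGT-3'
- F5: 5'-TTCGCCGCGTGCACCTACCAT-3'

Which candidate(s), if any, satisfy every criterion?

F1 (18 nt, A=1 T=8 G=6 C=3): 3' end TC has 1 G/C ✓; length 18 ✓; GC 9/18 = 50.0% ✓ — passes.
F2 (19 nt, A=5 T=5 G=6 C=3): 3' end TA has 0 G/C, need ≥1 ✗; length 19 ✓; GC 9/19 = 47.4% ✓ — fails.
F3 (16 nt, A=5 T=1 G=5 C=5): 3' end AG has 1 G/C ✓; length 16, outside 18–21 ✗; GC 10/16 = 62.5% ✓ — fails.
F4 (17 nt, A=6 T=3 G=4 C=4): 3' end GT has 1 G/C ✓; length 17, outside 18–21 ✗; GC 8/17 = 47.1% ✓ — fails.
F5 (21 nt, A=3 T=5 G=4 C=9): 3' end AT has 0 G/C, need ≥1 ✗; length 21 ✓; GC 13/21 = 61.9% ✓ — fails.

F1 only.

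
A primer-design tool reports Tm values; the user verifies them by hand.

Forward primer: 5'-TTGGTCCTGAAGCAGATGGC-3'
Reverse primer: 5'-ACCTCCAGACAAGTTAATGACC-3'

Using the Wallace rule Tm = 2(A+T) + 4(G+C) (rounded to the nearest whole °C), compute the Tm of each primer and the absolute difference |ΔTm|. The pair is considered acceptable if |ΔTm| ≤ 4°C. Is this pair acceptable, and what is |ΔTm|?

Forward: A=4 T=5 G=7 C=4 → Tm = 2·9 + 4·11 = 62°C.
Reverse: A=8 T=4 G=3 C=7 → Tm = 2·12 + 4·10 = 64°C.
|ΔTm| = |62 − 64| = 2°C, ≤ 4°C.

|ΔTm| = 2°C; the pair is acceptable.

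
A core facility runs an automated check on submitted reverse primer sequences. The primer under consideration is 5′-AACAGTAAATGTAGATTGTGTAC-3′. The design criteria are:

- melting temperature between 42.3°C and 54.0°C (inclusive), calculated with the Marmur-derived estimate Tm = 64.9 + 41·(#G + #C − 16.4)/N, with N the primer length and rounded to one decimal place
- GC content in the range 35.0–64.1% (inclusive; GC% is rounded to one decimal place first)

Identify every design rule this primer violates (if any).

Fails: GC content.

Base counts: A=9, T=7, G=5, C=2 (length 23).
Tm: Tm = 64.9 + 41·(7 − 16.4)/23 = 48.1°C ✓
GC content: GC 7/23 = 30.4%, outside 35.0–64.1% ✗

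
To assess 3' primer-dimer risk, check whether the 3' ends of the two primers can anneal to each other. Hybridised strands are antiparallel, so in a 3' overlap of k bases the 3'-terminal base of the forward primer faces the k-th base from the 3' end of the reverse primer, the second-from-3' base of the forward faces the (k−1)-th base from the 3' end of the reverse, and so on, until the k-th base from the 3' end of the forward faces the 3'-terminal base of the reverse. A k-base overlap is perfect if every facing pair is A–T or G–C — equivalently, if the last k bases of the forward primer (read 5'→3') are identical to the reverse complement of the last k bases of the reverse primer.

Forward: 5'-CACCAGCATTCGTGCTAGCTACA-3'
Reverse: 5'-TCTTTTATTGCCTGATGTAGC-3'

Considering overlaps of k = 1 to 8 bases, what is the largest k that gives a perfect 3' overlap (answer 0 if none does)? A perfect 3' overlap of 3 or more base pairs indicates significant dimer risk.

Last 8 bases (5'→3') — forward …TAGCTACA, reverse …GATGTAGC.
Reverse complement of the reverse primer's last 8 bases: GCTACATC; its first k bases are the reverse complement of the reverse primer's last k bases, so a perfect k-base overlap needs the forward primer's last k bases to equal them.
Comparing (forward last k vs required): k=1: A vs G ✗; k=2: CA vs GC ✗; k=3: ACA vs GCT ✗; k=4: TACA vs GCTA ✗; k=5: CTACA vs GCTAC ✗; k=6: GCTACA vs GCTACA ✓; k=7: AGCTACA vs GCTACAT ✗; k=8: TAGCTACA vs GCTACATC ✗.
Only k = 6 is perfect, so the longest perfect 3' overlap is 6.

Longest perfect overlap: 6 complementary base pairs; significant dimer risk (threshold 3).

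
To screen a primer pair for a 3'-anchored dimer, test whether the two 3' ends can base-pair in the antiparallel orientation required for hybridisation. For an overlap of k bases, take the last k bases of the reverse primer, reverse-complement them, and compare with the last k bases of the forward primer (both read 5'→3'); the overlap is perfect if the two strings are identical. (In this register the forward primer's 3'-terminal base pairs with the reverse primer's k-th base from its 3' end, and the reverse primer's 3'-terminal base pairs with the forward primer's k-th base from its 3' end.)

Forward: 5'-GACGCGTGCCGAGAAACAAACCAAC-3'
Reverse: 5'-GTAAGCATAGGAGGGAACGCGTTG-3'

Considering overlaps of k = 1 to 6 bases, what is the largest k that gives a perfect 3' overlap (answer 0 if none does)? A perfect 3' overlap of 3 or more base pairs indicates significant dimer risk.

Last 6 bases (5'→3') — forward …ACCAAC, reverse …GCGTTG.
Reverse complement of the reverse primer's last 6 bases: CAACGC; its first k bases are the reverse complement of the reverse primer's last k bases, so a perfect k-base overlap needs the forward primer's last k bases to equal them.
Comparing (forward last k vs required): k=1: C vs C ✓; k=2: AC vs CA ✗; k=3: AAC vs CAA ✗; k=4: CAAC vs CAAC ✓; k=5: CCAAC vs CAACG ✗; k=6: ACCAAC vs CAACGC ✗.
Perfect overlaps at k = 1, 4; the largest is 4.

Longest perfect overlap: 4 complementary base pairs; significant dimer risk (threshold 3).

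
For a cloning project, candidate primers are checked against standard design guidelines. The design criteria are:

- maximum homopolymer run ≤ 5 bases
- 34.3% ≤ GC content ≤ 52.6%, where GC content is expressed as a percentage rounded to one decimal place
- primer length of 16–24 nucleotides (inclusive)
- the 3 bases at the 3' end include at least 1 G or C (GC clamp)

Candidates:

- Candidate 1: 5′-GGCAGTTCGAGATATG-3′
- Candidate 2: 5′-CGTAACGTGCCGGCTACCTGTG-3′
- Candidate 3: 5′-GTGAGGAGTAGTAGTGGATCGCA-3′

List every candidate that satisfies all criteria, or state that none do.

Candidate 1 and Candidate 3.

Candidate 1 (16 nt, A=4 T=4 G=6 C=2): longest run = 2 ✓; GC 8/16 = 50.0% ✓; length 16 ✓; 3' end ATG has 1 G/C ✓ — passes.
Candidate 2 (22 nt, A=3 T=5 G=7 C=7): longest run = 2 ✓; GC 14/22 = 63.6%, outside 34.3–52.6% ✗; length 22 ✓; 3' end GTG has 2 G/C ✓ — fails.
Candidate 3 (23 nt, A=6 T=5 G=10 C=2): longest run = 2 ✓; GC 12/23 = 52.2% ✓; length 23 ✓; 3' end GCA has 2 G/C ✓ — passes.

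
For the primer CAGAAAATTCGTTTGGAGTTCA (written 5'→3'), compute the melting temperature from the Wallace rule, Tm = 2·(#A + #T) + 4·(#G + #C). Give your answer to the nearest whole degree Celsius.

60°C

Base counts: A=7, T=7, G=5, C=3 (length 22).
Tm = 2·(7+7) + 4·(5+3) = 2·14 + 4·8 = 28 + 32 = 60°C.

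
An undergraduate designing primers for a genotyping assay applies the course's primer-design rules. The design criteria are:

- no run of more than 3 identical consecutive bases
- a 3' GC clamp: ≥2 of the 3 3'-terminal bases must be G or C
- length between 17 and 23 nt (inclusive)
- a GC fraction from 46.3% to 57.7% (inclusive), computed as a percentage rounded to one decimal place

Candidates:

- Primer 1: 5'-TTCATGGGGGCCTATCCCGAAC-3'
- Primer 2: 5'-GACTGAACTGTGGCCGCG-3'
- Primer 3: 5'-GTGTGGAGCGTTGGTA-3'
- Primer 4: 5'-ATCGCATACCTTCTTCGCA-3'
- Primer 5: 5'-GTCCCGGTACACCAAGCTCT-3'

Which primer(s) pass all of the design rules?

Primer 1 (22 nt, A=4 T=5 G=6 C=7): longest run = 5, exceeds 3 ✗; 3' end AAC has 1 G/C, need ≥2 ✗; length 22 ✓; GC 13/22 = 59.1%, outside 46.3–57.7% ✗ — fails.
Primer 2 (18 nt, A=3 T=3 G=7 C=5): longest run = 2 ✓; 3' end GCG has 3 G/C ✓; length 18 ✓; GC 12/18 = 66.7%, outside 46.3–57.7% ✗ — fails.
Primer 3 (16 nt, A=2 T=5 G=8 C=1): longest run = 2 ✓; 3' end GTA has 1 G/C, need ≥2 ✗; length 16, outside 17–23 ✗; GC 9/16 = 56.3% ✓ — fails.
Primer 4 (19 nt, A=4 T=6 G=2 C=7): longest run = 2 ✓; 3' end GCA has 2 G/C ✓; length 19 ✓; GC 9/19 = 47.4% ✓ — passes.
Primer 5 (20 nt, A=4 T=4 G=4 C=8): longest run = 3 ✓; 3' end TCT has 1 G/C, need ≥2 ✗; length 20 ✓; GC 12/20 = 60.0%, outside 46.3–57.7% ✗ — fails.

Primer 4 only.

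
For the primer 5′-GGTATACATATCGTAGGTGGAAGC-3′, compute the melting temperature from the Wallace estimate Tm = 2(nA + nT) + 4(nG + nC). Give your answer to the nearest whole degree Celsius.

Base counts: A=7, T=6, G=8, C=3 (length 24).
Tm = 2·(7+6) + 4·(8+3) = 2·13 + 4·11 = 26 + 44 = 70°C.

70°C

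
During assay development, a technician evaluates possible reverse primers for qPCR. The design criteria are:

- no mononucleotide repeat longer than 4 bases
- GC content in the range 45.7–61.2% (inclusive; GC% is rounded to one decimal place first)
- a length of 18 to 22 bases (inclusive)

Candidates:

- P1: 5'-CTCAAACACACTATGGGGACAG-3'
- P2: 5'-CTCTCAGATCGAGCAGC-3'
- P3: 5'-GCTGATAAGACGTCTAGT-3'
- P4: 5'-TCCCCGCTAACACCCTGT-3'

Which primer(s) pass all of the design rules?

P1 and P4.

P1 (22 nt, A=8 T=3 G=5 C=6): longest run = 4 ✓; GC 11/22 = 50.0% ✓; length 22 ✓ — passes.
P2 (17 nt, A=4 T=3 G=4 C=6): longest run = 1 ✓; GC 10/17 = 58.8% ✓; length 17, outside 18–22 ✗ — fails.
P3 (18 nt, A=5 T=5 G=5 C=3): longest run = 2 ✓; GC 8/18 = 44.4%, outside 45.7–61.2% ✗; length 18 ✓ — fails.
P4 (18 nt, A=3 T=4 G=2 C=9): longest run = 4 ✓; GC 11/18 = 61.1% ✓; length 18 ✓ — passes.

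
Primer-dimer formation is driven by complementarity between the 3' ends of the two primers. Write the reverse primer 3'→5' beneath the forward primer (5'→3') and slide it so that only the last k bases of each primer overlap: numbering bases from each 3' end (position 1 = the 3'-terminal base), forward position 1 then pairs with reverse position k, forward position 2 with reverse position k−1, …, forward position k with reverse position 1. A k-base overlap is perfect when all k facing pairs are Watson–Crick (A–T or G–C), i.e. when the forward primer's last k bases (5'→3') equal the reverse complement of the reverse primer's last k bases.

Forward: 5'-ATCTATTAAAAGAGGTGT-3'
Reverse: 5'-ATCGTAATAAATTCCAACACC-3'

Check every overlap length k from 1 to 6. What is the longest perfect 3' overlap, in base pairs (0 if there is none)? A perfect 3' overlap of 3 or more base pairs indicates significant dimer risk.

Longest perfect overlap: 5 complementary base pairs; significant dimer risk (threshold 3).

Last 6 bases (5'→3') — forward …AGGTGT, reverse …AACACC.
Reverse complement of the reverse primer's last 6 bases: GGTGTT; its first k bases are the reverse complement of the reverse primer's last k bases, so a perfect k-base overlap needs the forward primer's last k bases to equal them.
Comparing (forward last k vs required): k=1: T vs G ✗; k=2: GT vs GG ✗; k=3: TGT vs GGT ✗; k=4: GTGT vs GGTG ✗; k=5: GGTGT vs GGTGT ✓; k=6: AGGTGT vs GGTGTT ✗.
Only k = 5 is perfect, so the longest perfect 3' overlap is 5.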